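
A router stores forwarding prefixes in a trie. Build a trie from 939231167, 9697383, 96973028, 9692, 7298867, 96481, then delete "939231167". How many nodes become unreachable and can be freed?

Walk "939231167" from the leaf back toward the root, removing each node that no remaining word uses.
The suffix "39231167" (8 nodes) is used only by "939231167"; the node for "9" still has the child "6", so pruning stops there.
Nodes removed: 8

8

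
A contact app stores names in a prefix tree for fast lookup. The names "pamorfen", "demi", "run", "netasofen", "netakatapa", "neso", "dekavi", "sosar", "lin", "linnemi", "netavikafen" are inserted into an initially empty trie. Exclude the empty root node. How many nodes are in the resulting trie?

55

Insert word by word; a character creates a node only if that edge doesn't already exist:
  "pamorfen" → 8 new (p, a, m, o, r, f, e, n)
  "demi" → 4 new (d, e, m, i)
  "run" → 3 new (r, u, n)
  "netasofen" → 9 new (n, e, t, a, s, o, f, e, n)
  "netakatapa" → prefix "neta" already present; 6 new (k, a, t, a, p, a)
  "neso" → prefix "ne" already present; 2 new (s, o)
  "dekavi" → prefix "de" already present; 4 new (k, a, v, i)
  "sosar" → 5 new (s, o, s, a, r)
  "lin" → 3 new (l, i, n)
  "linnemi" → prefix "lin" already present; 4 new (n, e, m, i)
  "netavikafen" → prefix "neta" already present; 7 new (v, i, k, a, f, e, n)
Total nodes = 8 + 4 + 3 + 9 + 6 + 2 + 4 + 5 + 3 + 4 + 7 = 55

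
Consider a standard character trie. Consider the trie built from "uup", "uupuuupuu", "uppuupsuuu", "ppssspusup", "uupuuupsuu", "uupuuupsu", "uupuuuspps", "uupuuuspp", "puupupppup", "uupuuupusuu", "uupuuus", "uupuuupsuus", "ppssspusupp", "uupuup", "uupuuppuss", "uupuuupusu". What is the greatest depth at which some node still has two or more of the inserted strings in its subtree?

10

Equivalently: take the maximum, over all pairs, of their longest common prefix length.
e.g. "ppssspusup" and "ppssspusupp" share the prefix "ppssspusup" of length 10; no pair shares a longer one.
Longest shared-prefix length: 10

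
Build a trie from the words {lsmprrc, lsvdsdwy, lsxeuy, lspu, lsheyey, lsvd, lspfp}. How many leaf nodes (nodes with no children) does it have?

A leaf is a node with no children — equivalently, the end of a word that is not a proper prefix of any other stored word.
Those words: "lsheyey", "lsmprrc", "lspfp", "lspu", "lsvdsdwy", "lsxeuy"
Leaf count: 6

6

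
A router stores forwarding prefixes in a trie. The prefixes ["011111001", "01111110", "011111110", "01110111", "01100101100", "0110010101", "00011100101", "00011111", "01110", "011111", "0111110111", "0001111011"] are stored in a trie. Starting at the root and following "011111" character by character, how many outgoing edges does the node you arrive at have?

Follow the path "011111" to its node, then look at its outgoing edges.
Characters that immediately follow "011111" among the stored strings: {0, 1}.
That node has 2 child edges.

2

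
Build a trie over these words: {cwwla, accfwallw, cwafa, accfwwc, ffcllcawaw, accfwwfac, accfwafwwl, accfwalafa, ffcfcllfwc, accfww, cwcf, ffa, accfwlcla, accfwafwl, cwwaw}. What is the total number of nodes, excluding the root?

56

Count nodes per top-level branch (shared prefixes stored once):
  'a'-branch (accfwafwl, accfwafwwl, accfwalafa, accfwallw, accfwlcla, accfww, accfwwc, accfwwfac): 26 nodes
  'c'-branch (cwafa, cwcf, cwwaw, cwwla): 12 nodes
  'f'-branch (ffa, ffcfcllfwc, ffcllcawaw): 18 nodes
Sum: 56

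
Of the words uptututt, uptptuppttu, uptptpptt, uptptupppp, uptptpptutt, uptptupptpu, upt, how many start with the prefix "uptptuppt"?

2

Filter for entries beginning with "uptptuppt":
Words under "uptptuppt": uptptupptpu, uptptuppttu
Count: 2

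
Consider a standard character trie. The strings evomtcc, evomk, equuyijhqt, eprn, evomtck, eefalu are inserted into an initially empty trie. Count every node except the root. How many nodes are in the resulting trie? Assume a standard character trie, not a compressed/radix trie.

Count nodes per top-level branch (shared prefixes stored once):
  'e'-branch (eefalu, eprn, equuyijhqt, evomk, evomtcc, evomtck): 26 nodes
Sum: 26

26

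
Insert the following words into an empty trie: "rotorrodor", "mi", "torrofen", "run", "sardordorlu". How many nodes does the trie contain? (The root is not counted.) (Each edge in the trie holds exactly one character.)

33

Insert word by word; a character creates a node only if that edge doesn't already exist:
  "rotorrodor" → 10 new (r, o, t, o, r, r, o, d, o, r)
  "mi" → 2 new (m, i)
  "torrofen" → 8 new (t, o, r, r, o, f, e, n)
  "run" → prefix "r" already present; 2 new (u, n)
  "sardordorlu" → 11 new (s, a, r, d, o, r, d, o, r, l, u)
Total nodes = 10 + 2 + 8 + 2 + 11 = 33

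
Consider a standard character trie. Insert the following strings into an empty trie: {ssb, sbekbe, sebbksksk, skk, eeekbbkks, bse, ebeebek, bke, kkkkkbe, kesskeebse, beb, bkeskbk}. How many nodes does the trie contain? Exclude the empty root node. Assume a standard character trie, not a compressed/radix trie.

Trace insertions, counting only characters that open a new branch:
  "ssb" → 3 new (s, s, b)
  "sbekbe" → prefix "s" already present; 5 new (b, e, k, b, e)
  "sebbksksk" → prefix "s" already present; 8 new (e, b, b, k, s, k, s, k)
  "skk" → prefix "s" already present; 2 new (k, k)
  "eeekbbkks" → 9 new (e, e, e, k, b, b, k, k, s)
  "bse" → 3 new (b, s, e)
  "ebeebek" → prefix "e" already present; 6 new (b, e, e, b, e, k)
  "bke" → prefix "b" already present; 2 new (k, e)
  "kkkkkbe" → 7 new (k, k, k, k, k, b, e)
  "kesskeebse" → prefix "k" already present; 9 new (e, s, s, k, e, e, b, s, e)
  "beb" → prefix "b" already present; 2 new (e, b)
  "bkeskbk" → prefix "bke" already present; 4 new (s, k, b, k)
Total nodes = 3 + 5 + 8 + 2 + 9 + 3 + 6 + 2 + 7 + 9 + 2 + 4 = 60

60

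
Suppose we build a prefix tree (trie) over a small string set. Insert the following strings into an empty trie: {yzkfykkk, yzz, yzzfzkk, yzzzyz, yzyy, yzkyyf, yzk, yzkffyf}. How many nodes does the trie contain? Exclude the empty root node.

24

Insert word by word; a character creates a node only if that edge doesn't already exist:
  "yzkfykkk" → 8 new (y, z, k, f, y, k, k, k)
  "yzz" → prefix "yz" already present; 1 new (z)
  "yzzfzkk" → prefix "yzz" already present; 4 new (f, z, k, k)
  "yzzzyz" → prefix "yzz" already present; 3 new (z, y, z)
  "yzyy" → prefix "yz" already present; 2 new (y, y)
  "yzkyyf" → prefix "yzk" already present; 3 new (y, y, f)
  "yzk" → prefix "yzk" already present; 0 new (none)
  "yzkffyf" → prefix "yzkf" already present; 3 new (f, y, f)
Total nodes = 8 + 1 + 4 + 3 + 2 + 3 + 0 + 3 = 24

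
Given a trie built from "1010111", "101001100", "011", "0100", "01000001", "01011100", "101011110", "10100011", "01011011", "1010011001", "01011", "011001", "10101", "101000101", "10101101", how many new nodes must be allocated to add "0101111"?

"010111" is already a path in the trie; the remaining "1" must be added.
New nodes needed: |"0101111"| − 6 = 7 − 6 = 1.

1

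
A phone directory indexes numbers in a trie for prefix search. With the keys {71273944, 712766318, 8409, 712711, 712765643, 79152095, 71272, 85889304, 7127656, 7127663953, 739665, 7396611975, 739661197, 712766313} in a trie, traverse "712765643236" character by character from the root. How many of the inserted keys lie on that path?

Check each prefix of "712765643236" against the stored set — each match is an end-marker on the path.
Prefixes of the query that are stored words: "7127656", "712765643"
Count: 2

2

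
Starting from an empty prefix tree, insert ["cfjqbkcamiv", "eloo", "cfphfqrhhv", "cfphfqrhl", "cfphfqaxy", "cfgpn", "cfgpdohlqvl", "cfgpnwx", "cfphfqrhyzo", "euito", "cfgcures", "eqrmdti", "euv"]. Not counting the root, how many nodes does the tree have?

Insert word by word; a character creates a node only if that edge doesn't already exist:
  "cfjqbkcamiv" → 11 new (c, f, j, q, b, k, c, a, m, i, v)
  "eloo" → 4 new (e, l, o, o)
  "cfphfqrhhv" → prefix "cf" already present; 8 new (p, h, f, q, r, h, h, v)
  "cfphfqrhl" → prefix "cfphfqrh" already present; 1 new (l)
  "cfphfqaxy" → prefix "cfphfq" already present; 3 new (a, x, y)
  "cfgpn" → prefix "cf" already present; 3 new (g, p, n)
  "cfgpdohlqvl" → prefix "cfgp" already present; 7 new (d, o, h, l, q, v, l)
  "cfgpnwx" → prefix "cfgpn" already present; 2 new (w, x)
  "cfphfqrhyzo" → prefix "cfphfqrh" already present; 3 new (y, z, o)
  "euito" → prefix "e" already present; 4 new (u, i, t, o)
  "cfgcures" → prefix "cfg" already present; 5 new (c, u, r, e, s)
  "eqrmdti" → prefix "e" already present; 6 new (q, r, m, d, t, i)
  "euv" → prefix "eu" already present; 1 new (v)
Total nodes = 11 + 4 + 8 + 1 + 3 + 3 + 7 + 2 + 3 + 4 + 5 + 6 + 1 = 58

58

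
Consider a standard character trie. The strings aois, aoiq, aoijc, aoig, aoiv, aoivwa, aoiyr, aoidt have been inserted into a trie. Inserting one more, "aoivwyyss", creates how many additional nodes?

4

"aoivw" is already a path in the trie; the remaining "yyss" must be added.
So 9 − 5 = 4 new nodes.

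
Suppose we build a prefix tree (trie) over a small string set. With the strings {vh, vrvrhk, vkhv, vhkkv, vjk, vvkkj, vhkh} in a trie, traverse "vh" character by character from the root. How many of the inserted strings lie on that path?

Walk "vh" from the root; an end-of-word marker is hit whenever a stored word is a prefix of "vh".
Prefixes of the query that are stored words: "vh"
Count: 1

1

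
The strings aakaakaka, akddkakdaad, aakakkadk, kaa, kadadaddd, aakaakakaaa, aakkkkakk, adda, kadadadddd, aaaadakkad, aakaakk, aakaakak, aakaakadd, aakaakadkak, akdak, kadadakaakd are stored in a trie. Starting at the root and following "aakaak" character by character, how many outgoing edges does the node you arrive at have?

2

Walk "aakaak" from the root, arriving at one node.
Characters that immediately follow "aakaak" among the stored strings: {a, k}.
That node has 2 child edges.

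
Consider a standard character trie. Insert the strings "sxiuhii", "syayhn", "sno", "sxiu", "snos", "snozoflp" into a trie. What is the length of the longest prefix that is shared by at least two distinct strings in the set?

4

The deepest shared node is where two words last agree before diverging.
e.g. "sxiu" and "sxiuhii" share the prefix "sxiu" of length 4; no pair shares a longer one.
Longest shared-prefix length: 4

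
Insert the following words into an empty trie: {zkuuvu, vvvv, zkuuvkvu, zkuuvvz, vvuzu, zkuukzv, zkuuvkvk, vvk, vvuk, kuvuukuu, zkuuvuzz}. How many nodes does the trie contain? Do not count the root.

Count nodes per top-level branch (shared prefixes stored once):
  'k'-branch (kuvuukuu): 8 nodes
  'v'-branch (vvk, vvuk, vvuzu, vvvv): 9 nodes
  'z'-branch (zkuukzv, zkuuvkvk, zkuuvkvu, zkuuvu, zkuuvuzz, zkuuvvz): 17 nodes
Sum: 34

34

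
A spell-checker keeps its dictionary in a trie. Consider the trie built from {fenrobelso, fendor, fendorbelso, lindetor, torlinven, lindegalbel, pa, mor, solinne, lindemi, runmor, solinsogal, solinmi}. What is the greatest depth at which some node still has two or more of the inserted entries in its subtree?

Equivalently: take the maximum, over all pairs, of their longest common prefix length.
e.g. "fendor" and "fendorbelso" share the prefix "fendor" of length 6; no pair shares a longer one.
Longest shared-prefix length: 6

6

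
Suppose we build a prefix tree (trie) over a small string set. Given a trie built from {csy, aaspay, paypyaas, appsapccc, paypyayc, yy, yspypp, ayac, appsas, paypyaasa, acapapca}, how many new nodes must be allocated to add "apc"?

1

"ap" is already a path in the trie; the remaining "c" must be added.
So 3 − 2 = 1 new nodes.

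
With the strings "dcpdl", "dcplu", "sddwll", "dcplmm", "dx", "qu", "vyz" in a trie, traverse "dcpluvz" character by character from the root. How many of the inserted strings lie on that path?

Check each prefix of "dcpluvz" against the stored set — each match is an end-marker on the path.
Prefixes of the query that are stored words: "dcplu"
Count: 1

1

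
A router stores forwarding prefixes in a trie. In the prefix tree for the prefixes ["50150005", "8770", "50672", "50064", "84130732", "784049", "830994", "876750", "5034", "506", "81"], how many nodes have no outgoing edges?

A leaf is a node with no children — equivalently, the end of a word that is not a proper prefix of any other stored word.
Those words: "50064", "50150005", "5034", "50672", "784049", "81", "830994", "84130732", "876750", "8770"
Leaf count: 10

10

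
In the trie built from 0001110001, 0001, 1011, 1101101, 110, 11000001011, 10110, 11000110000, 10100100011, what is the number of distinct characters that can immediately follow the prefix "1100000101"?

1

Follow the path "1100000101" to its node, then look at its outgoing edges.
Distinct next characters after "1100000101": 1.
That node has 1 child edge.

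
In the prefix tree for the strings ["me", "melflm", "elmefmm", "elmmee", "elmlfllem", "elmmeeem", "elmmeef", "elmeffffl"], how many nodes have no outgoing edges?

A leaf is a node with no children — equivalently, the end of a word that is not a proper prefix of any other stored word.
Those words: "elmeffffl", "elmefmm", "elmlfllem", "elmmeeem", "elmmeef", "melflm"
Leaf count: 6

6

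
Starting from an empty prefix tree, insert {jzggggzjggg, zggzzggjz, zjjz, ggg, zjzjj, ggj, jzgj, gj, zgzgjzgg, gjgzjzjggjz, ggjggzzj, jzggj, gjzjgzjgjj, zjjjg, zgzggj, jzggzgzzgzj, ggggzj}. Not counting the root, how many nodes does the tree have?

Count nodes per top-level branch (shared prefixes stored once):
  'g'-branch (ggg, ggggzj, ggj, ggjggzzj, gj, gjgzjzjggjz, gjzjgzjgjj): 30 nodes
  'j'-branch (jzggggzjggg, jzggj, jzggzgzzgzj, jzgj): 20 nodes
  'z'-branch (zggzzggjz, zgzggj, zgzgjzgg, zjjjg, zjjz, zjzjj): 25 nodes
Sum: 75

75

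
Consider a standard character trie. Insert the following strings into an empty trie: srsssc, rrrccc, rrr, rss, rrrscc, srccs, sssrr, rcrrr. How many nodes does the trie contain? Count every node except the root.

Count nodes per top-level branch (shared prefixes stored once):
  'r'-branch (rcrrr, rrr, rrrccc, rrrscc, rss): 15 nodes
  's'-branch (srccs, srsssc, sssrr): 13 nodes
Sum: 28

28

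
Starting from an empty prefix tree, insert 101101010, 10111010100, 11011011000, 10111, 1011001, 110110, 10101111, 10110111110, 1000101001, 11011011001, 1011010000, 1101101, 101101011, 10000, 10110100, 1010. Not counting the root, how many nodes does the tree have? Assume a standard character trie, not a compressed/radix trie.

Count nodes per top-level branch (shared prefixes stored once):
  '1'-branch (10000, 1000101001, 1010, 10101111, 1011001, 10110100, 1011010000, 101101010, 101101011, 10110111110, 10111, 10111010100, 110110, 1101101, 11011011000, 11011011001): 52 nodes
Sum: 52

52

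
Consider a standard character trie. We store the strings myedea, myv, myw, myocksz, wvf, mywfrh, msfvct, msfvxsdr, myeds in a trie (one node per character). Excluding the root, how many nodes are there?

For each word, the new-node count is its length minus the longest prefix already in the trie:
  "myedea" → 6 new (m, y, e, d, e, a)
  "myv" → prefix "my" already present; 1 new (v)
  "myw" → prefix "my" already present; 1 new (w)
  "myocksz" → prefix "my" already present; 5 new (o, c, k, s, z)
  "wvf" → 3 new (w, v, f)
  "mywfrh" → prefix "myw" already present; 3 new (f, r, h)
  "msfvct" → prefix "m" already present; 5 new (s, f, v, c, t)
  "msfvxsdr" → prefix "msfv" already present; 4 new (x, s, d, r)
  "myeds" → prefix "myed" already present; 1 new (s)
Total nodes = 6 + 1 + 1 + 5 + 3 + 3 + 5 + 4 + 1 = 29

29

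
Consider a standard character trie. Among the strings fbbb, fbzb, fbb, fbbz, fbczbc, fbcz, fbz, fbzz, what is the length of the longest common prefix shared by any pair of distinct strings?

4

Look for the deepest trie node that still has at least two words in its subtree.
e.g. "fbcz" and "fbczbc" share the prefix "fbcz" of length 4; no pair shares a longer one.
Longest shared-prefix length: 4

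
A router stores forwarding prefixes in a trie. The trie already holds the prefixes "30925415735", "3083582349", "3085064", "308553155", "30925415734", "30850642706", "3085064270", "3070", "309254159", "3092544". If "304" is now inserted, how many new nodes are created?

1

Walking "304" from the root, the first 2 characters ("30") follow existing edges; "4" is the first miss.
So 3 − 2 = 1 new nodes.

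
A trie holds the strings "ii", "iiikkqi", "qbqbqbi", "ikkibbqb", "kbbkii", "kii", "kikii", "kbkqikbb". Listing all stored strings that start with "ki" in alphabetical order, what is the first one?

kii

Filter for "ki…" and sort: "kii", "kikii"
Position 1: kii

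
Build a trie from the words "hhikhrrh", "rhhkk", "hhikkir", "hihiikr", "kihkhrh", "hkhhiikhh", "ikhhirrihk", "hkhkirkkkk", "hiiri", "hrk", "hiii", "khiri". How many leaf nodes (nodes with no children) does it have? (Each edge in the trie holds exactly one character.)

A leaf is a node with no children — equivalently, the end of a word that is not a proper prefix of any other stored word.
Those words: "hhikhrrh", "hhikkir", "hihiikr", "hiii", "hiiri", "hkhhiikhh", "hkhkirkkkk", "hrk", "ikhhirrihk", "khiri", "kihkhrh", "rhhkk"
Leaf count: 12

12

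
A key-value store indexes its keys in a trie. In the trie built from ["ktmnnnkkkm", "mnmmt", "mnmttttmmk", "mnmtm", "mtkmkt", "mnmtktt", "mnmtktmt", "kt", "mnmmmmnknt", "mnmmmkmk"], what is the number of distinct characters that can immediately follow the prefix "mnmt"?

3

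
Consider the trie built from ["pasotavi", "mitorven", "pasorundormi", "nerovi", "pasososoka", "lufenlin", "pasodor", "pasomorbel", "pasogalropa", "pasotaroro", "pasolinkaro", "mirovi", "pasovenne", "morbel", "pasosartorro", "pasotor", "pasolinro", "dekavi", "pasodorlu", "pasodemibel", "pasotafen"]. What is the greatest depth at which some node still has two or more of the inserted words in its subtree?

7

Equivalently: take the maximum, over all pairs, of their longest common prefix length.
e.g. "pasodor" and "pasodorlu" share the prefix "pasodor" of length 7; no pair shares a longer one.
Longest shared-prefix length: 7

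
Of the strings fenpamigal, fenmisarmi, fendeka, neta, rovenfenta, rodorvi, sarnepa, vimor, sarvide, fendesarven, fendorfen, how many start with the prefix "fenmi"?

1

Walk to "fenmi"; the words in its subtree are exactly those with that prefix.
Matches: "fenmisarmi"
Count: 1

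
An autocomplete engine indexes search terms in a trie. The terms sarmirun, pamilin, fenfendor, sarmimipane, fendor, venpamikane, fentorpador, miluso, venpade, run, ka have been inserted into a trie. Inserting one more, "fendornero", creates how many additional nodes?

"fendor" is already a path in the trie; the remaining "nero" must be added.
Each of the 4 remaining characters creates one node.

4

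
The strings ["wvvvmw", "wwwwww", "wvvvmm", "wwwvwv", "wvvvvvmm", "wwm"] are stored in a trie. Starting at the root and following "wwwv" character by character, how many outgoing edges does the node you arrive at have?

Walk "wwwv" from the root, arriving at one node.
Distinct next characters after "wwwv": w.
That node has 1 child edge.

1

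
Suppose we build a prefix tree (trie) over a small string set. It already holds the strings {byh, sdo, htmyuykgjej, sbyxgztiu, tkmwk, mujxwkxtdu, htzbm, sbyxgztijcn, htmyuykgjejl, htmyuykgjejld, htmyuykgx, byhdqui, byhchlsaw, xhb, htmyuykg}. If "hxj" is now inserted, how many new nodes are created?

2

Walking "hxj" from the root, the first 1 characters ("h") follow existing edges; "x" is the first miss.
Each of the 2 remaining characters creates one node.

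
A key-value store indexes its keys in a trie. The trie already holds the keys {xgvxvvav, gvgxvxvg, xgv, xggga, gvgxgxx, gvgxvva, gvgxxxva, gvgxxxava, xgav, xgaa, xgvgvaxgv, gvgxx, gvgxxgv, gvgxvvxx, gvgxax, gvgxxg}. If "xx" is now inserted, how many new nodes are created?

1

The longest prefix of "xx" already in the trie is "x" (length 1).
So 2 − 1 = 1 new nodes.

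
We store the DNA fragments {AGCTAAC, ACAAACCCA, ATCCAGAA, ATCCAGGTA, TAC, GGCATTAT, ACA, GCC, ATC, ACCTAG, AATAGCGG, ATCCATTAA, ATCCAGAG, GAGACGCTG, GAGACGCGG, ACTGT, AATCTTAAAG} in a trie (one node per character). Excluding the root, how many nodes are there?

74

Trace insertions, counting only characters that open a new branch:
  "AGCTAAC" → 7 new (A, G, C, T, A, A, C)
  "ACAAACCCA" → prefix "A" already present; 8 new (C, A, A, A, C, C, C, A)
  "ATCCAGAA" → prefix "A" already present; 7 new (T, C, C, A, G, A, A)
  "ATCCAGGTA" → prefix "ATCCAG" already present; 3 new (G, T, A)
  "TAC" → 3 new (T, A, C)
  "GGCATTAT" → 8 new (G, G, C, A, T, T, A, T)
  "ACA" → prefix "ACA" already present; 0 new (none)
  "GCC" → prefix "G" already present; 2 new (C, C)
  "ATC" → prefix "ATC" already present; 0 new (none)
  "ACCTAG" → prefix "AC" already present; 4 new (C, T, A, G)
  "AATAGCGG" → prefix "A" already present; 7 new (A, T, A, G, C, G, G)
  "ATCCATTAA" → prefix "ATCCA" already present; 4 new (T, T, A, A)
  "ATCCAGAG" → prefix "ATCCAGA" already present; 1 new (G)
  "GAGACGCTG" → prefix "G" already present; 8 new (A, G, A, C, G, C, T, G)
  "GAGACGCGG" → prefix "GAGACGC" already present; 2 new (G, G)
  "ACTGT" → prefix "AC" already present; 3 new (T, G, T)
  "AATCTTAAAG" → prefix "AAT" already present; 7 new (C, T, T, A, A, A, G)
Total nodes = 7 + 8 + 7 + 3 + 3 + 8 + 0 + 2 + 0 + 4 + 7 + 4 + 1 + 8 + 2 + 3 + 7 = 74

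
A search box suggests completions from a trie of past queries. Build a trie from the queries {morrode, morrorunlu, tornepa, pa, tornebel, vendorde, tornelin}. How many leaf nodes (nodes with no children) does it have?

7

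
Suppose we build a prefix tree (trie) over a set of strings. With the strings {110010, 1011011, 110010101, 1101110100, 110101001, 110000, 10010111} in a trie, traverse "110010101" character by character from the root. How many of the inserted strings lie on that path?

2

Walk "110010101" from the root; an end-of-word marker is hit whenever a stored word is a prefix of "110010101".
Prefixes of the query that are stored words: "110010", "110010101"
Count: 2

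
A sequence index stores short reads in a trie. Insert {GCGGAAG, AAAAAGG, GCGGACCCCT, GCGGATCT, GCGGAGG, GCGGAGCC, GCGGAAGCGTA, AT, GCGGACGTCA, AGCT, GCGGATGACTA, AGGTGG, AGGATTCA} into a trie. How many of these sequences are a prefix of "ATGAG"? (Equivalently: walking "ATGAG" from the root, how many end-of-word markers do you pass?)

Check each prefix of "ATGAG" against the stored set — each match is an end-marker on the path.
Prefixes of the query that are stored words: "AT"
Count: 1

1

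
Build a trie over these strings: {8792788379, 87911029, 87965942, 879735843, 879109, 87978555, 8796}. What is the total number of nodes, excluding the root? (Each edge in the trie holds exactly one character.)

32

For each word, the new-node count is its length minus the longest prefix already in the trie:
  "8792788379" → 10 new (8, 7, 9, 2, 7, 8, 8, 3, 7, 9)
  "87911029" → prefix "879" already present; 5 new (1, 1, 0, 2, 9)
  "87965942" → prefix "879" already present; 5 new (6, 5, 9, 4, 2)
  "879735843" → prefix "879" already present; 6 new (7, 3, 5, 8, 4, 3)
  "879109" → prefix "8791" already present; 2 new (0, 9)
  "87978555" → prefix "8797" already present; 4 new (8, 5, 5, 5)
  "8796" → prefix "8796" already present; 0 new (none)
Total nodes = 10 + 5 + 5 + 6 + 2 + 4 + 0 = 32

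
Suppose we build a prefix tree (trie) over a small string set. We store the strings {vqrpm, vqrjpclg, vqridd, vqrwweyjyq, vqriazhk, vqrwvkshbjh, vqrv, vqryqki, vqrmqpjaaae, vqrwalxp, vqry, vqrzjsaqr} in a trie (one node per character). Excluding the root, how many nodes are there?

Count nodes per top-level branch (shared prefixes stored once):
  'v'-branch (vqriazhk, vqridd, vqrjpclg, vqrmqpjaaae, vqrpm, vqrv, vqrwalxp, vqrwvkshbjh, vqrwweyjyq, vqry, vqryqki, vqrzjsaqr): 54 nodes
Sum: 54

54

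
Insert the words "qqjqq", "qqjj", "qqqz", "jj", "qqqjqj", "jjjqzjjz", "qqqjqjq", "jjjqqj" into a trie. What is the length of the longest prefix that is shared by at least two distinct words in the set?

Look for the deepest trie node that still has at least two words in its subtree.
"qqqjqj" and "qqqjqjq" agree on "qqqjqj" (6 characters) before diverging; nothing deeper is shared.
Longest shared-prefix length: 6

6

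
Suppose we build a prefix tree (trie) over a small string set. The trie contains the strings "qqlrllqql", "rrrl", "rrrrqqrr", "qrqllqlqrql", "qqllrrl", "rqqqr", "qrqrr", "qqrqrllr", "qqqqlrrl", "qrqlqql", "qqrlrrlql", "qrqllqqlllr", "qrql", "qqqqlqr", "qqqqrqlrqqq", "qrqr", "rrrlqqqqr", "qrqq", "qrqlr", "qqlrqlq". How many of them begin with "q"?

16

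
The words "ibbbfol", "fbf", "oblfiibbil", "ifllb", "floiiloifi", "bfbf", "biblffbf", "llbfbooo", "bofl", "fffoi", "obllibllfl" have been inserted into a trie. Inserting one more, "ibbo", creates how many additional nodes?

"ibb" is already a path in the trie; the remaining "o" must be added.
Each of the 1 remaining characters creates one node.

1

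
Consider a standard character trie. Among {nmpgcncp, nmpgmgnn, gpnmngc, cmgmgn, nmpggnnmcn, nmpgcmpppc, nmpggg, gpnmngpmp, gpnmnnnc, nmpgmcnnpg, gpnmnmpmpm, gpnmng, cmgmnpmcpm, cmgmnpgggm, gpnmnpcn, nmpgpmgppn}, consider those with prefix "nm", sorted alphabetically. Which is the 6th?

Filter for "nm…" and sort: "nmpgcmpppc", "nmpgcncp", "nmpggg", "nmpggnnmcn", "nmpgmcnnpg", "nmpgmgnn", "nmpgpmgppn"
The 6th is nmpgmgnn.

nmpgmgnn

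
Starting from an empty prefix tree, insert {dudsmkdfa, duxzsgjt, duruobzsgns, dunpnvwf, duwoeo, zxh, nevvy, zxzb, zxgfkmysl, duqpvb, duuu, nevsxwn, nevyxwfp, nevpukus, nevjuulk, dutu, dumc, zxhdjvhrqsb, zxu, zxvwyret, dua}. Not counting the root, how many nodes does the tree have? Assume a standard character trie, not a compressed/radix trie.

Trace insertions, counting only characters that open a new branch:
  "dudsmkdfa" → 9 new (d, u, d, s, m, k, d, f, a)
  "duxzsgjt" → prefix "du" already present; 6 new (x, z, s, g, j, t)
  "duruobzsgns" → prefix "du" already present; 9 new (r, u, o, b, z, s, g, n, s)
  "dunpnvwf" → prefix "du" already present; 6 new (n, p, n, v, w, f)
  "duwoeo" → prefix "du" already present; 4 new (w, o, e, o)
  "zxh" → 3 new (z, x, h)
  "nevvy" → 5 new (n, e, v, v, y)
  "zxzb" → prefix "zx" already present; 2 new (z, b)
  "zxgfkmysl" → prefix "zx" already present; 7 new (g, f, k, m, y, s, l)
  "duqpvb" → prefix "du" already present; 4 new (q, p, v, b)
  "duuu" → prefix "du" already present; 2 new (u, u)
  "nevsxwn" → prefix "nev" already present; 4 new (s, x, w, n)
  "nevyxwfp" → prefix "nev" already present; 5 new (y, x, w, f, p)
  "nevpukus" → prefix "nev" already present; 5 new (p, u, k, u, s)
  "nevjuulk" → prefix "nev" already present; 5 new (j, u, u, l, k)
  "dutu" → prefix "du" already present; 2 new (t, u)
  "dumc" → prefix "du" already present; 2 new (m, c)
  "zxhdjvhrqsb" → prefix "zxh" already present; 8 new (d, j, v, h, r, q, s, b)
  "zxu" → prefix "zx" already present; 1 new (u)
  "zxvwyret" → prefix "zx" already present; 6 new (v, w, y, r, e, t)
  "dua" → prefix "du" already present; 1 new (a)
Total nodes = 9 + 6 + 9 + 6 + 4 + 3 + 5 + 2 + 7 + 4 + 2 + 4 + 5 + 5 + 5 + 2 + 2 + 8 + 1 + 6 + 1 = 96

96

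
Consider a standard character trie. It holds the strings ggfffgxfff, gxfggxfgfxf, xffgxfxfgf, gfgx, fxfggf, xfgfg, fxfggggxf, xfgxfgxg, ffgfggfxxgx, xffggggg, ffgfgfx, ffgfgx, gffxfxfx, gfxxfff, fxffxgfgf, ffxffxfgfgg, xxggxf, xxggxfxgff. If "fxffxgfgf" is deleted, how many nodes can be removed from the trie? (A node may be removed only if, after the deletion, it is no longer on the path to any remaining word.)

6

After clearing the end-marker at "fxffxgfgf", prune upward until reaching a node still needed by another word.
The suffix "fxgfgf" (6 nodes) is used only by "fxffxgfgf"; the node for "fxf" still has the child "g", so pruning stops there.
Nodes removed: 6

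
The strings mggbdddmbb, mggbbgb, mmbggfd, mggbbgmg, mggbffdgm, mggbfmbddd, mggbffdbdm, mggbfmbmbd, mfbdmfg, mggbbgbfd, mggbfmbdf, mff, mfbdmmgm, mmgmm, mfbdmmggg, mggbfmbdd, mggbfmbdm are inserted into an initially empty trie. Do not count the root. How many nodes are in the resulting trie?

Trace insertions, counting only characters that open a new branch:
  "mggbdddmbb" → 10 new (m, g, g, b, d, d, d, m, b, b)
  "mggbbgb" → prefix "mggb" already present; 3 new (b, g, b)
  "mmbggfd" → prefix "m" already present; 6 new (m, b, g, g, f, d)
  "mggbbgmg" → prefix "mggbbg" already present; 2 new (m, g)
  "mggbffdgm" → prefix "mggb" already present; 5 new (f, f, d, g, m)
  "mggbfmbddd" → prefix "mggbf" already present; 5 new (m, b, d, d, d)
  "mggbffdbdm" → prefix "mggbffd" already present; 3 new (b, d, m)
  "mggbfmbmbd" → prefix "mggbfmb" already present; 3 new (m, b, d)
  "mfbdmfg" → prefix "m" already present; 6 new (f, b, d, m, f, g)
  "mggbbgbfd" → prefix "mggbbgb" already present; 2 new (f, d)
  "mggbfmbdf" → prefix "mggbfmbd" already present; 1 new (f)
  "mff" → prefix "mf" already present; 1 new (f)
  "mfbdmmgm" → prefix "mfbdm" already present; 3 new (m, g, m)
  "mmgmm" → prefix "mm" already present; 3 new (g, m, m)
  "mfbdmmggg" → prefix "mfbdmmg" already present; 2 new (g, g)
  "mggbfmbdd" → prefix "mggbfmbdd" already present; 0 new (none)
  "mggbfmbdm" → prefix "mggbfmbd" already present; 1 new (m)
Total nodes = 10 + 3 + 6 + 2 + 5 + 5 + 3 + 3 + 6 + 2 + 1 + 1 + 3 + 3 + 2 + 0 + 1 = 56

56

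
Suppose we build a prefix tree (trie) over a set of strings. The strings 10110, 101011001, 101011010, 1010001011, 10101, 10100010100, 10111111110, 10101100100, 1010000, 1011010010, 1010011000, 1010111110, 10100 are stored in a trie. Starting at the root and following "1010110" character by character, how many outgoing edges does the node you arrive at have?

2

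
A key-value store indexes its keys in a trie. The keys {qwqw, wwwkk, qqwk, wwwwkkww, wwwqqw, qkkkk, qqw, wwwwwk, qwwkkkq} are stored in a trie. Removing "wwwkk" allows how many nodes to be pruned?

2

After clearing the end-marker at "wwwkk", prune upward until reaching a node still needed by another word.
The suffix "kk" (2 nodes) is used only by "wwwkk"; the node for "www" still has the child "w", so pruning stops there.
Nodes removed: 2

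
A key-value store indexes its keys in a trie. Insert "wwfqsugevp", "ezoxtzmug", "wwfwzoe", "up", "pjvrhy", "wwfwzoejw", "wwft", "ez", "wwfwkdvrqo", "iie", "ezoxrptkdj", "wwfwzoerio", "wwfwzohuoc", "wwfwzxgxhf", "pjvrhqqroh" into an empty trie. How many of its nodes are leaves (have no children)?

13

Leaves are exactly the stored words that no other stored word extends.
Those words: "ezoxrptkdj", "ezoxtzmug", "iie", "pjvrhqqroh", "pjvrhy", "up", "wwfqsugevp", "wwft", "wwfwkdvrqo", "wwfwzoejw", "wwfwzoerio", "wwfwzohuoc", "wwfwzxgxhf"
Leaf count: 13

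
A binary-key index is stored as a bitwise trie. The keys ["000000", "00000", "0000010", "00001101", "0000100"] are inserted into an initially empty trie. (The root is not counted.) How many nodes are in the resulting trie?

14

Insert word by word; a character creates a node only if that edge doesn't already exist:
  "000000" → 6 new (0, 0, 0, 0, 0, 0)
  "00000" → prefix "00000" already present; 0 new (none)
  "0000010" → prefix "00000" already present; 2 new (1, 0)
  "00001101" → prefix "0000" already present; 4 new (1, 1, 0, 1)
  "0000100" → prefix "00001" already present; 2 new (0, 0)
Total nodes = 6 + 0 + 2 + 4 + 2 = 14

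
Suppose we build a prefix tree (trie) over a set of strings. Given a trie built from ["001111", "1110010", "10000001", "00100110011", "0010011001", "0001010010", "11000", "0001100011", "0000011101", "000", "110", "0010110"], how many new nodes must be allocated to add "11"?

Every character of "11" already lies on an existing path (it is a prefix of some stored word).
No new nodes are needed: 0.

0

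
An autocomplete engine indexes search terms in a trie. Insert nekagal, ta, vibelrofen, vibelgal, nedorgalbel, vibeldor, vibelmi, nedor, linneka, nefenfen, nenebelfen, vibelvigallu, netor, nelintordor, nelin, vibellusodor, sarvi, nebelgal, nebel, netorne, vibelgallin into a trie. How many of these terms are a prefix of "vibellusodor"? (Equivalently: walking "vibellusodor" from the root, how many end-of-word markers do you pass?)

Check each prefix of "vibellusodor" against the stored set — each match is an end-marker on the path.
Prefixes of the query that are stored words: "vibellusodor"
Count: 1

1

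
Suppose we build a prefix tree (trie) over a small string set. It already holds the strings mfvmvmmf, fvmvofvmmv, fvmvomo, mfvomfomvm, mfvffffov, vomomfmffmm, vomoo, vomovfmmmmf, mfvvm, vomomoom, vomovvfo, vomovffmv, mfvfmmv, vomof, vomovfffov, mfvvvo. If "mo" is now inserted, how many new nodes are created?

1

"m" is already a path in the trie; the remaining "o" must be added.
Each of the 1 remaining characters creates one node.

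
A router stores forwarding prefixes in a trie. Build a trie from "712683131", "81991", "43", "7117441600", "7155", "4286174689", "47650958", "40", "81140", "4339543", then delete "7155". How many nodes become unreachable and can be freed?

A node on "7155"'s path can go only if nothing else ends at it or branches off below it.
The suffix "55" (2 nodes) is used only by "7155"; the node for "71" still has the child "2", so pruning stops there.
Nodes removed: 2

2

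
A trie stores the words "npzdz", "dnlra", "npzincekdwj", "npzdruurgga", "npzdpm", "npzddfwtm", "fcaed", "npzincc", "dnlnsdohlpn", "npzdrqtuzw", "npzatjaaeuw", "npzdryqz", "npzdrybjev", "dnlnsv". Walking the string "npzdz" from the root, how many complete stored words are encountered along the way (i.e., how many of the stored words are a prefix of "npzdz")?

1

Traverse "npzdz" character by character; count nodes along the way that are marked as word ends.
Prefixes of the query that are stored words: "npzdz"
Count: 1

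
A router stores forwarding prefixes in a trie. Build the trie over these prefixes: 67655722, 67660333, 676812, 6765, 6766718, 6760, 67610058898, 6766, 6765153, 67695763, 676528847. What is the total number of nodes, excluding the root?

Trace insertions, counting only characters that open a new branch:
  "67655722" → 8 new (6, 7, 6, 5, 5, 7, 2, 2)
  "67660333" → prefix "676" already present; 5 new (6, 0, 3, 3, 3)
  "676812" → prefix "676" already present; 3 new (8, 1, 2)
  "6765" → prefix "6765" already present; 0 new (none)
  "6766718" → prefix "6766" already present; 3 new (7, 1, 8)
  "6760" → prefix "676" already present; 1 new (0)
  "67610058898" → prefix "676" already present; 8 new (1, 0, 0, 5, 8, 8, 9, 8)
  "6766" → prefix "6766" already present; 0 new (none)
  "6765153" → prefix "6765" already present; 3 new (1, 5, 3)
  "67695763" → prefix "676" already present; 5 new (9, 5, 7, 6, 3)
  "676528847" → prefix "6765" already present; 5 new (2, 8, 8, 4, 7)
Total nodes = 8 + 5 + 3 + 0 + 3 + 1 + 8 + 0 + 3 + 5 + 5 = 41

41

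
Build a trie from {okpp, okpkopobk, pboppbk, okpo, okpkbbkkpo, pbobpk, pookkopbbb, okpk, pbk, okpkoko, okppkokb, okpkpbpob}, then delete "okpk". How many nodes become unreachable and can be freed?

0

Walk "okpk" from the leaf back toward the root, removing each node that no remaining word uses.
Every node on "okpk" is still needed (e.g. by "okpkopobk"), so nothing is freed.
Nodes removed: 0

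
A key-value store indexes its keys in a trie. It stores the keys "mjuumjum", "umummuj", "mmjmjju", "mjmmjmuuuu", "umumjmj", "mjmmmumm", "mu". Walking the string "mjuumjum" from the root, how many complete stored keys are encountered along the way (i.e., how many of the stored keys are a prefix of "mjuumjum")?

Check each prefix of "mjuumjum" against the stored set — each match is an end-marker on the path.
Prefixes of the query that are stored words: "mjuumjum"
Count: 1

1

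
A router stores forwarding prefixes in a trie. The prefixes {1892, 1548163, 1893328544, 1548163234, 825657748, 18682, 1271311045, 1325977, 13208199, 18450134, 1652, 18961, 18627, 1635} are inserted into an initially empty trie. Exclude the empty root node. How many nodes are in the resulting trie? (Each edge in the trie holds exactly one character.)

67

Insert word by word; a character creates a node only if that edge doesn't already exist:
  "1892" → 4 new (1, 8, 9, 2)
  "1548163" → prefix "1" already present; 6 new (5, 4, 8, 1, 6, 3)
  "1893328544" → prefix "189" already present; 7 new (3, 3, 2, 8, 5, 4, 4)
  "1548163234" → prefix "1548163" already present; 3 new (2, 3, 4)
  "825657748" → 9 new (8, 2, 5, 6, 5, 7, 7, 4, 8)
  "18682" → prefix "18" already present; 3 new (6, 8, 2)
  "1271311045" → prefix "1" already present; 9 new (2, 7, 1, 3, 1, 1, 0, 4, 5)
  "1325977" → prefix "1" already present; 6 new (3, 2, 5, 9, 7, 7)
  "13208199" → prefix "132" already present; 5 new (0, 8, 1, 9, 9)
  "18450134" → prefix "18" already present; 6 new (4, 5, 0, 1, 3, 4)
  "1652" → prefix "1" already present; 3 new (6, 5, 2)
  "18961" → prefix "189" already present; 2 new (6, 1)
  "18627" → prefix "186" already present; 2 new (2, 7)
  "1635" → prefix "16" already present; 2 new (3, 5)
Total nodes = 4 + 6 + 7 + 3 + 9 + 3 + 9 + 6 + 5 + 6 + 3 + 2 + 2 + 2 = 67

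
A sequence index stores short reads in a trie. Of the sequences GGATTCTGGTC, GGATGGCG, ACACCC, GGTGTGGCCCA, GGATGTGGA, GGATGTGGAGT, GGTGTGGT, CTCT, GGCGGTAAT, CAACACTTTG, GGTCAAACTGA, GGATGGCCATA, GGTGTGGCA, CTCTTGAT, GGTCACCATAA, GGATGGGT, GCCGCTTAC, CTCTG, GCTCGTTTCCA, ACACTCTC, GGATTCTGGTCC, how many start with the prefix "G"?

15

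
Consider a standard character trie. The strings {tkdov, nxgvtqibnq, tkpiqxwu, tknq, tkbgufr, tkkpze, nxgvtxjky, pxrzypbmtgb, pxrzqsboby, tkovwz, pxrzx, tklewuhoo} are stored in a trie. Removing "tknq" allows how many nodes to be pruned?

A node on "tknq"'s path can go only if nothing else ends at it or branches off below it.
The suffix "nq" (2 nodes) is used only by "tknq"; the node for "tk" still has the child "d", so pruning stops there.
Nodes removed: 2

2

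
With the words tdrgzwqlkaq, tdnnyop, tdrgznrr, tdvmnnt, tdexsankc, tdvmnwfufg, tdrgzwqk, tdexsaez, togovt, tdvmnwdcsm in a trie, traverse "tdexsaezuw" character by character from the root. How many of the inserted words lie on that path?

1

Check each prefix of "tdexsaezuw" against the stored set — each match is an end-marker on the path.
Prefixes of the query that are stored words: "tdexsaez"
Count: 1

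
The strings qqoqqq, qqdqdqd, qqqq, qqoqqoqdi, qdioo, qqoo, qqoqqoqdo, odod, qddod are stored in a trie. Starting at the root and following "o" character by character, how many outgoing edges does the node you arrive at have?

The children of the "o" node are the distinct next characters among strings starting with "o".
Distinct next characters after "o": d.
That node has 1 child edge.

1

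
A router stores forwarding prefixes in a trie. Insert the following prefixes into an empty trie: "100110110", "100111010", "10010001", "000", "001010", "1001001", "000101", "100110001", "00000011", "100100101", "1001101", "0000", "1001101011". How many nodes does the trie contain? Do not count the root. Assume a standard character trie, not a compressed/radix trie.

41

Trace insertions, counting only characters that open a new branch:
  "100110110" → 9 new (1, 0, 0, 1, 1, 0, 1, 1, 0)
  "100111010" → prefix "10011" already present; 4 new (1, 0, 1, 0)
  "10010001" → prefix "1001" already present; 4 new (0, 0, 0, 1)
  "000" → 3 new (0, 0, 0)
  "001010" → prefix "00" already present; 4 new (1, 0, 1, 0)
  "1001001" → prefix "100100" already present; 1 new (1)
  "000101" → prefix "000" already present; 3 new (1, 0, 1)
  "100110001" → prefix "100110" already present; 3 new (0, 0, 1)
  "00000011" → prefix "000" already present; 5 new (0, 0, 0, 1, 1)
  "100100101" → prefix "1001001" already present; 2 new (0, 1)
  "1001101" → prefix "1001101" already present; 0 new (none)
  "0000" → prefix "0000" already present; 0 new (none)
  "1001101011" → prefix "1001101" already present; 3 new (0, 1, 1)
Total nodes = 9 + 4 + 4 + 3 + 4 + 1 + 3 + 3 + 5 + 2 + 0 + 0 + 3 = 41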